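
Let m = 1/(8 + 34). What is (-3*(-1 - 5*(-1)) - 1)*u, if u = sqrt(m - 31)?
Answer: -13*I*sqrt(54642)/42 ≈ -72.353*I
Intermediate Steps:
m = 1/42 ≈ 0.023810
u = I*sqrt(54642)/42 (u = sqrt(1/42 - 31) = sqrt(-1301/42) = I*sqrt(54642)/42 ≈ 5.5656*I)
(-3*(-1 - 5*(-1)) - 1)*u = (-3*(-1 - 5*(-1)) - 1)*(I*sqrt(54642)/42) = (-3*(-1 + 5) - 1)*(I*sqrt(54642)/42) = (-3*4 - 1)*(I*sqrt(54642)/42) = (-12 - 1)*(I*sqrt(54642)/42) = -13*I*sqrt(54642)/42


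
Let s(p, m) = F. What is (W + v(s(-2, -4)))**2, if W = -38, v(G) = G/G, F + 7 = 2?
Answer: 1369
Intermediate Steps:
F = -5 (F = -7 + 2 = -5)
s(p, m) = -5
v(G) = 1
(W + v(s(-2, -4)))**2 = (-38 + 1)**2 = (-37)**2 = 1369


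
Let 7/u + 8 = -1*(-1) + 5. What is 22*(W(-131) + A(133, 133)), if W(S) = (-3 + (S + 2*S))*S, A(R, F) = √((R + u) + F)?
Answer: 1141272 + 55*√42 ≈ 1.1416e+6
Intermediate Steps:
u = -7/2 (u = 7/(-8 + (-1*(-1) + 5)) = 7/(-8 + (1 + 5)) = 7/(-8 + 6) = 7/(-2) = 7*(-½) = -7/2 ≈ -3.5000)
A(R, F) = √(-7/2 + F + R) (A(R, F) = √((R - 7/2) + F) = √((-7/2 + R) + F) = √(-7/2 + F + R))
W(S) = S*(-3 + 3*S) (W(S) = (-3 + 3*S)*S = S*(-3 + 3*S))
22*(W(-131) + A(133, 133)) = 22*(3*(-131)*(-1 - 131) + √(-14 + 4*133 + 4*133)/2) = 22*(3*(-131)*(-132) + √(-14 + 532 + 532)/2) = 22*(51876 + √1050/2) = 22*(51876 + (5*√42)/2) = 22*(51876 + 5*√42/2) = 1141272 + 55*√42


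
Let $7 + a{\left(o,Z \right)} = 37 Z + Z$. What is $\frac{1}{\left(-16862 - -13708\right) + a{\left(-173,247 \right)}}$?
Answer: $\frac{1}{6225} \approx 0.00016064$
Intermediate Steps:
$a{\left(o,Z \right)} = -7 + 38 Z$ ($a{\left(o,Z \right)} = -7 + \left(37 Z + Z\right) = -7 + 38 Z$)
$\frac{1}{\left(-16862 - -13708\right) + a{\left(-173,247 \right)}} = \frac{1}{\left(-16862 - -13708\right) + \left(-7 + 38 \cdot 247\right)} = \frac{1}{\left(-16862 + 13708\right) + \left(-7 + 9386\right)} = \frac{1}{-3154 + 9379} = \frac{1}{6225}$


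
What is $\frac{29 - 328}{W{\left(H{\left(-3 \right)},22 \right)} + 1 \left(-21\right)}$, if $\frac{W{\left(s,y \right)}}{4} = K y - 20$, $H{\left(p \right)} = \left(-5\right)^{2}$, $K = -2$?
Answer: $\frac{299}{277} \approx 1.0794$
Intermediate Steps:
$H{\left(p \right)} = 25$
$W{\left(s,y \right)} = -80 - 8 y$ ($W{\left(s,y \right)} = 4 \left(- 2 y - 20\right) = 4 \left(-20 - 2 y\right) = -80 - 8 y$)
$\frac{29 - 328}{W{\left(H{\left(-3 \right)},22 \right)} + 1 \left(-21\right)} = \frac{29 - 328}{\left(-80 - 176\right) + 1 \left(-21\right)} = - \frac{299}{\left(-80 - 176\right) - 21} = - \frac{299}{-256 - 21} = - \frac{299}{-277} = \left(-299\right) \left(- \frac{1}{277}\right) = \frac{299}{277}$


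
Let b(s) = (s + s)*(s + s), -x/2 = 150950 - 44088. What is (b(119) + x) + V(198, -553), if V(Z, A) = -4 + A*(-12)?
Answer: -150448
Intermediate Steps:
V(Z, A) = -4 - 12*A
x = -213724 (x = -2*(150950 - 44088) = -2*106862 = -213724)
b(s) = 4*s² (b(s) = (2*s)*(2*s) = 4*s²)
(b(119) + x) + V(198, -553) = (4*119² - 213724) + (-4 - 12*(-553)) = (4*14161 - 213724) + (-4 + 6636) = (56644 - 213724) + 6632 = -157080 + 6632 = -150448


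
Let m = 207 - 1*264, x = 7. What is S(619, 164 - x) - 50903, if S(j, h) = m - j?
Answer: -51579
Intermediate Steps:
m = -57 (m = 207 - 264 = -57)
S(j, h) = -57 - j
S(619, 164 - x) - 50903 = (-57 - 1*619) - 50903 = (-57 - 619) - 50903 = -676 - 50903 = -51579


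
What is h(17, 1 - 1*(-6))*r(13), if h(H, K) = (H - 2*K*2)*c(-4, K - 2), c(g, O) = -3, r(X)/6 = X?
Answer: 2574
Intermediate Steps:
r(X) = 6*X
h(H, K) = -3*H + 12*K (h(H, K) = (H - 2*K*2)*(-3) = (H - 4*K)*(-3) = -3*H + 12*K)
h(17, 1 - 1*(-6))*r(13) = (-3*17 + 12*(1 - 1*(-6)))*(6*13) = (-51 + 12*(1 + 6))*78 = (-51 + 12*7)*78 = (-51 + 84)*78 = 33*78 = 2574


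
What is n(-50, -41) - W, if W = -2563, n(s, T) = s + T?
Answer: 2472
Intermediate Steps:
n(s, T) = T + s
n(-50, -41) - W = (-41 - 50) - 1*(-2563) = -91 + 2563 = 2472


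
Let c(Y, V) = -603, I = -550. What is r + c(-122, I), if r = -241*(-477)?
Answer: 114354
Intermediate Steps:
r = 114957
r + c(-122, I) = 114957 - 603 = 114354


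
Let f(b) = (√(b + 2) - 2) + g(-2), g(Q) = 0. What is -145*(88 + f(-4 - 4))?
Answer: -12470 - 145*I*√6 ≈ -12470.0 - 355.18*I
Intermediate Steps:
f(b) = -2 + √(2 + b) (f(b) = (√(b + 2) - 2) + 0 = (√(2 + b) - 2) + 0 = (-2 + √(2 + b)) + 0 = -2 + √(2 + b))
-145*(88 + f(-4 - 4)) = -145*(88 + (-2 + √(2 + (-4 - 4)))) = -145*(88 + (-2 + √(2 - 8))) = -145*(88 + (-2 + √(-6))) = -145*(88 + (-2 + I*√6)) = -145*(86 + I*√6) = -12470 - 145*I*√6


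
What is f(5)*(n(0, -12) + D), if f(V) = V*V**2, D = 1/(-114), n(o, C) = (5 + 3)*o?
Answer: -125/114 ≈ -1.0965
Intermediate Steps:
n(o, C) = 8*o
D = -1/114 ≈ -0.0087719
f(V) = V**3
f(5)*(n(0, -12) + D) = 5**3*(8*0 - 1/114) = 125*(0 - 1/114) = 125*(-1/114) = -125/114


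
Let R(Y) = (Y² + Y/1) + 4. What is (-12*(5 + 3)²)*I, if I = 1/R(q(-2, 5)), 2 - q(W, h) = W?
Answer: -32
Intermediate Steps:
q(W, h) = 2 - W
R(Y) = 4 + Y + Y² (R(Y) = (Y² + 1*Y) + 4 = (Y² + Y) + 4 = (Y + Y²) + 4 = 4 + Y + Y²)
I = 1/24 (I = 1/(4 + (2 - 1*(-2)) + (2 - 1*(-2))²) = 1/(4 + (2 + 2) + (2 + 2)²) = 1/(4 + 4 + 4²) = 1/(4 + 4 + 16) = 1/24 ≈ 0.041667)
(-12*(5 + 3)²)*I = -12*(5 + 3)²*(1/24) = -12*8²*(1/24) = -12*64*(1/24) = -768*1/24 = -32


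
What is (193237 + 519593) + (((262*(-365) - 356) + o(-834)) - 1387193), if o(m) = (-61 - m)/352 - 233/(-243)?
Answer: -65892302209/85536 ≈ -7.7035e+5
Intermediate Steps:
o(m) = 67193/85536 - m/352 (o(m) = (-61 - m)*(1/352) - 233*(-1/243) = (-61/352 - m/352) + 233/243 = 67193/85536 - m/352)
(193237 + 519593) + (((262*(-365) - 356) + o(-834)) - 1387193) = (193237 + 519593) + (((262*(-365) - 356) + (67193/85536 - 1/352*(-834))) - 1387193) = 712830 + (((-95630 - 356) + (67193/85536 + 417/176)) - 1387193) = 712830 + ((-95986 + 269855/85536) - 1387193) = 712830 + (-8209988641/85536 - 1387193) = 712830 - 126864929089/85536 = -65892302209/85536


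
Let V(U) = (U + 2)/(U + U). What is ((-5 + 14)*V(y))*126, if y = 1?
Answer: 1701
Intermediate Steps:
V(U) = (2 + U)/(2*U) (V(U) = (2 + U)/((2*U)) = (2 + U)*(1/(2*U)) = (2 + U)/(2*U))
((-5 + 14)*V(y))*126 = ((-5 + 14)*((1/2)*(2 + 1)/1))*126 = (9*((1/2)*1*3))*126 = (9*(3/2))*126 = (27/2)*126 = 1701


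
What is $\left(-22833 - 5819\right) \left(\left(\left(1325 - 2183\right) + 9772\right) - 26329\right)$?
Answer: $498974580$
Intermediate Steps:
$\left(-22833 - 5819\right) \left(\left(\left(1325 - 2183\right) + 9772\right) - 26329\right) = - 28652 \left(\left(-858 + 9772\right) - 26329\right) = - 28652 \left(8914 - 26329\right) = \left(-28652\right) \left(-17415\right) = 498974580$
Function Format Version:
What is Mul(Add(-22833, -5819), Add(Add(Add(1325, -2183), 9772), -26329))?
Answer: 498974580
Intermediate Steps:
Mul(Add(-22833, -5819), Add(Add(Add(1325, -2183), 9772), -26329)) = Mul(-28652, Add(Add(-858, 9772), -26329)) = Mul(-28652, Add(8914, -26329)) = Mul(-28652, -17415) = 498974580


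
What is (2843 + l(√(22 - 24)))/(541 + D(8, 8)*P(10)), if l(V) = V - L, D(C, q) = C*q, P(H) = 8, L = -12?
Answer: 2855/1053 + I*√2/1053 ≈ 2.7113 + 0.001343*I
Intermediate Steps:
l(V) = 12 + V (l(V) = V - 1*(-12) = V + 12 = 12 + V)
(2843 + l(√(22 - 24)))/(541 + D(8, 8)*P(10)) = (2843 + (12 + √(22 - 24)))/(541 + (8*8)*8) = (2843 + (12 + √(-2)))/(541 + 64*8) = (2843 + (12 + I*√2))/(541 + 512) = (2855 + I*√2)/1053 = (2855 + I*√2)*(1/1053) = 2855/1053 + I*√2/1053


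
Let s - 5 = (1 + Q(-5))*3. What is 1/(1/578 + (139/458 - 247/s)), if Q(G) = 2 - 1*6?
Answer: 264724/16427507 ≈ 0.016115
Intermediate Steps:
Q(G) = -4 (Q(G) = 2 - 6 = -4)
s = -4 (s = 5 + (1 - 4)*3 = 5 - 3*3 = 5 - 9 = -4)
1/(1/578 + (139/458 - 247/s)) = 1/(1/578 + (139/458 - 247/(-4))) = 1/(1/578 + (139*(1/458) - 247*(-¼))) = 1/(1/578 + (139/458 + 247/4)) = 1/(1/578 + 56841/916) = 1/(16427507/264724) = 264724/16427507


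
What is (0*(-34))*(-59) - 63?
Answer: -63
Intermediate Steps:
(0*(-34))*(-59) - 63 = 0*(-59) - 63 = 0 - 63 = -63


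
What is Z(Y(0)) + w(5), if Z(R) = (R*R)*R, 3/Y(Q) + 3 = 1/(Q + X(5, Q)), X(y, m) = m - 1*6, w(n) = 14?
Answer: 90194/6859 ≈ 13.150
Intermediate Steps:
X(y, m) = -6 + m (X(y, m) = m - 6 = -6 + m)
Y(Q) = 3/(-3 + 1/(-6 + 2*Q)) (Y(Q) = 3/(-3 + 1/(Q + (-6 + Q))) = 3/(-3 + 1/(-6 + 2*Q)))
Z(R) = R³ (Z(R) = R²*R = R³)
Z(Y(0)) + w(5) = (6*(3 - 1*0)/(-19 + 6*0))³ + 14 = (6*(3 + 0)/(-19 + 0))³ + 14 = (6*3/(-19))³ + 14 = (6*(-1/19)*3)³ + 14 = (-18/19)³ + 14 = -5832/6859 + 14 = 90194/6859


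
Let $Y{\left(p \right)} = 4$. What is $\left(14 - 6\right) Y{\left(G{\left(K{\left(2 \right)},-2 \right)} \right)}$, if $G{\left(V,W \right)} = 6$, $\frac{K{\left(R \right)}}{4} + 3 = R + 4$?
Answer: $32$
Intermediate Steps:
$K{\left(R \right)} = 4 + 4 R$ ($K{\left(R \right)} = -12 + 4 \left(R + 4\right) = -12 + 4 \left(4 + R\right) = -12 + \left(16 + 4 R\right) = 4 + 4 R$)
$\left(14 - 6\right) Y{\left(G{\left(K{\left(2 \right)},-2 \right)} \right)} = \left(14 - 6\right) 4 = 8 \cdot 4 = 32$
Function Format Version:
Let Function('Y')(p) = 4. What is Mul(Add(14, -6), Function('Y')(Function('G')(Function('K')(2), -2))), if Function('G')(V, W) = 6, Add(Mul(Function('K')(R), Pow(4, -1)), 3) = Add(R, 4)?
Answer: 32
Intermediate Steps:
Function('K')(R) = Add(4, Mul(4, R)) (Function('K')(R) = Add(-12, Mul(4, Add(R, 4))) = Add(-12, Mul(4, Add(4, R))) = Add(-12, Add(16, Mul(4, R))) = Add(4, Mul(4, R)))
Mul(Add(14, -6), Function('Y')(Function('G')(Function('K')(2), -2))) = Mul(Add(14, -6), 4) = Mul(8, 4) = 32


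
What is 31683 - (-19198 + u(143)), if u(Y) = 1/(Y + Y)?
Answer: 14551965/286 ≈ 50881.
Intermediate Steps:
u(Y) = 1/(2*Y)
31683 - (-19198 + u(143)) = 31683 - (-19198 + (½)/143) = 31683 - (-19198 + (½)*(1/143)) = 31683 - (-19198 + 1/286) = 31683 - 1*(-5490627/286) = 31683 + 5490627/286 = 14551965/286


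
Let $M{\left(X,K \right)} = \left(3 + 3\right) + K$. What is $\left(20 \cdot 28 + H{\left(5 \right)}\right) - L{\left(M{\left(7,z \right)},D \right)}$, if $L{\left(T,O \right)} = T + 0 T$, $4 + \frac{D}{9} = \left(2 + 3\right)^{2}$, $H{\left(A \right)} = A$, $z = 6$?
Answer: $553$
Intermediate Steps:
$M{\left(X,K \right)} = 6 + K$
$D = 189$ ($D = -36 + 9 \left(2 + 3\right)^{2} = -36 + 9 \cdot 5^{2} = -36 + 9 \cdot 25 = -36 + 225 = 189$)
$L{\left(T,O \right)} = T$ ($L{\left(T,O \right)} = T + 0 = T$)
$\left(20 \cdot 28 + H{\left(5 \right)}\right) - L{\left(M{\left(7,z \right)},D \right)} = \left(20 \cdot 28 + 5\right) - \left(6 + 6\right) = \left(560 + 5\right) - 12 = 565 - 12 = 553$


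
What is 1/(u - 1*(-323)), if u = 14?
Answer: 1/337 ≈ 0.0029674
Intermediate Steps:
1/(u - 1*(-323)) = 1/(14 - 1*(-323)) = 1/(14 + 323) = 1/337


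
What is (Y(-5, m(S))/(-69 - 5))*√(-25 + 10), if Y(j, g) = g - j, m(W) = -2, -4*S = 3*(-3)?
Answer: -3*I*√15/74 ≈ -0.15701*I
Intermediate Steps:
S = 9/4 (S = -3*(-3)/4 = -¼*(-9) = 9/4 ≈ 2.2500)
(Y(-5, m(S))/(-69 - 5))*√(-25 + 10) = ((-2 - 1*(-5))/(-69 - 5))*√(-25 + 10) = ((-2 + 5)/(-74))*√(-15) = (-1/74*3)*(I*√15) = -3*I*√15/74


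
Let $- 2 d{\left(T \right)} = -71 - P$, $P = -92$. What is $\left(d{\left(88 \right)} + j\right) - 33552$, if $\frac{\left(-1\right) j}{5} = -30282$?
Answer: $\frac{235695}{2} \approx 1.1785 \cdot 10^{5}$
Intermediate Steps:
$d{\left(T \right)} = - \frac{21}{2}$ ($d{\left(T \right)} = - \frac{-71 - -92}{2} = - \frac{-71 + 92}{2} = \left(- \frac{1}{2}\right) 21 = - \frac{21}{2}$)
$j = 151410$ ($j = \left(-5\right) \left(-30282\right) = 151410$)
$\left(d{\left(88 \right)} + j\right) - 33552 = \left(- \frac{21}{2} + 151410\right) - 33552 = \frac{302799}{2} - 33552 = \frac{235695}{2}$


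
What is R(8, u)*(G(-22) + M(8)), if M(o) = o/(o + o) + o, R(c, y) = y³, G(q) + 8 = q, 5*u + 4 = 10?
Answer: -4644/125 ≈ -37.152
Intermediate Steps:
u = 6/5 (u = -⅘ + (⅕)*10 = -⅘ + 2 = 6/5 ≈ 1.2000)
G(q) = -8 + q
M(o) = ½ + o (M(o) = o/((2*o)) + o = o*(1/(2*o)) + o = ½ + o)
R(8, u)*(G(-22) + M(8)) = (6/5)³*((-8 - 22) + (½ + 8)) = 216*(-30 + 17/2)/125 = (216/125)*(-43/2) = -4644/125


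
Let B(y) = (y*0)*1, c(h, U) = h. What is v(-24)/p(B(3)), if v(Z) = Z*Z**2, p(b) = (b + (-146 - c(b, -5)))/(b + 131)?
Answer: 905472/73 ≈ 12404.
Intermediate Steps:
B(y) = 0 (B(y) = 0*1 = 0)
p(b) = -146/(131 + b) (p(b) = (b + (-146 - b))/(b + 131) = -146/(131 + b))
v(Z) = Z**3
v(-24)/p(B(3)) = (-24)**3/((-146/(131 + 0))) = -13824/((-146/131)) = -13824/((-146*1/131)) = -13824/(-146/131) = -13824*(-131/146) = 905472/73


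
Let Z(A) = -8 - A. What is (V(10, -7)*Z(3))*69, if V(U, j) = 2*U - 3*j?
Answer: -31119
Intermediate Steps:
V(U, j) = -3*j + 2*U
(V(10, -7)*Z(3))*69 = ((-3*(-7) + 2*10)*(-8 - 1*3))*69 = ((21 + 20)*(-8 - 3))*69 = (41*(-11))*69 = -451*69 = -31119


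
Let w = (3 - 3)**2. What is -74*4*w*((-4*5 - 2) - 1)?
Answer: 0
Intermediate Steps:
w = 0 (w = 0**2 = 0)
-74*4*w*((-4*5 - 2) - 1) = -74*4*0*((-4*5 - 2) - 1) = -0*((-20 - 2) - 1) = -0*(-22 - 1) = -0*(-23) = -74*0 = 0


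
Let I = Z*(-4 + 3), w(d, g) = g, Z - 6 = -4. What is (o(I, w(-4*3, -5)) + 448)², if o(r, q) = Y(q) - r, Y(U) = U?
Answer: 198025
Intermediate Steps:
Z = 2 (Z = 6 - 4 = 2)
I = -2 (I = 2*(-4 + 3) = 2*(-1) = -2)
o(r, q) = q - r
(o(I, w(-4*3, -5)) + 448)² = ((-5 - 1*(-2)) + 448)² = ((-5 + 2) + 448)² = (-3 + 448)² = 445² = 198025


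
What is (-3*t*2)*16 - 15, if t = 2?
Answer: -207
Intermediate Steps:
(-3*t*2)*16 - 15 = (-3*2*2)*16 - 15 = -6*2*16 - 15 = -12*16 - 15 = -192 - 15 = -207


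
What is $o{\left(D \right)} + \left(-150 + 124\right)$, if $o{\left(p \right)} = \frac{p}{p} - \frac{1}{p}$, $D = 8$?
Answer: $- \frac{201}{8} \approx -25.125$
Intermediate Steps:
$o{\left(p \right)} = 1 - \frac{1}{p}$
$o{\left(D \right)} + \left(-150 + 124\right) = \frac{-1 + 8}{8} + \left(-150 + 124\right) = \frac{1}{8} \cdot 7 - 26 = \frac{7}{8} - 26 = - \frac{201}{8}$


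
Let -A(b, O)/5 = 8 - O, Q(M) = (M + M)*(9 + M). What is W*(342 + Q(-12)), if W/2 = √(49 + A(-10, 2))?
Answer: 828*√19 ≈ 3609.2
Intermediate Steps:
Q(M) = 2*M*(9 + M) (Q(M) = (2*M)*(9 + M) = 2*M*(9 + M))
A(b, O) = -40 + 5*O (A(b, O) = -5*(8 - O) = -40 + 5*O)
W = 2*√19 (W = 2*√(49 + (-40 + 5*2)) = 2*√(49 + (-40 + 10)) = 2*√(49 - 30) = 2*√19 ≈ 8.7178)
W*(342 + Q(-12)) = (2*√19)*(342 + 2*(-12)*(9 - 12)) = (2*√19)*(342 + 2*(-12)*(-3)) = (2*√19)*(342 + 72) = (2*√19)*414 = 828*√19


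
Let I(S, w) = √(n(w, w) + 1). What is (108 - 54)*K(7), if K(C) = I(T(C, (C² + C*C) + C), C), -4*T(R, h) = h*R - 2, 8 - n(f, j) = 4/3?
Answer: 18*√69 ≈ 149.52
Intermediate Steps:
n(f, j) = 20/3 (n(f, j) = 8 - 4/3 = 20/3)
T(R, h) = ½ - R*h/4 (T(R, h) = -(h*R - 2)/4 = -(R*h - 2)/4 = -(-2 + R*h)/4 = ½ - R*h/4)
I(S, w) = √69/3 (I(S, w) = √(20/3 + 1) = √(23/3) = √69/3)
K(C) = √69/3
(108 - 54)*K(7) = (108 - 54)*(√69/3) = 54*(√69/3) = 18*√69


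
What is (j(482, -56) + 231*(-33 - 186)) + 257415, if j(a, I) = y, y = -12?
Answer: 206814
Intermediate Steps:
j(a, I) = -12
(j(482, -56) + 231*(-33 - 186)) + 257415 = (-12 + 231*(-33 - 186)) + 257415 = (-12 + 231*(-219)) + 257415 = (-12 - 50589) + 257415 = -50601 + 257415 = 206814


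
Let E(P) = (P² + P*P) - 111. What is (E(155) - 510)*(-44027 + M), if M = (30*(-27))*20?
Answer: -2856506383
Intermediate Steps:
M = -16200 (M = -810*20 = -16200)
E(P) = -111 + 2*P² (E(P) = (P² + P²) - 111 = 2*P² - 111 = -111 + 2*P²)
(E(155) - 510)*(-44027 + M) = ((-111 + 2*155²) - 510)*(-44027 - 16200) = ((-111 + 2*24025) - 510)*(-60227) = ((-111 + 48050) - 510)*(-60227) = (47939 - 510)*(-60227) = 47429*(-60227) = -2856506383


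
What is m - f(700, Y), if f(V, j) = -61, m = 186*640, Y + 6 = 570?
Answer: 119101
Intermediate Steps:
Y = 564 (Y = -6 + 570 = 564)
m = 119040
m - f(700, Y) = 119040 - 1*(-61) = 119040 + 61 = 119101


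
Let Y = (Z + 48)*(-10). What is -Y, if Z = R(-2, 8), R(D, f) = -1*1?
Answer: 470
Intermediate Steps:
R(D, f) = -1
Z = -1
Y = -470 (Y = (-1 + 48)*(-10) = 47*(-10) = -470)
-Y = -1*(-470) = 470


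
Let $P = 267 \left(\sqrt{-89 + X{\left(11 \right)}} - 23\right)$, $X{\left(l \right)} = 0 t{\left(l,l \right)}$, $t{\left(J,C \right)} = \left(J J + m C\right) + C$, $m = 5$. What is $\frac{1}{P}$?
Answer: $- \frac{23}{165006} - \frac{i \sqrt{89}}{165006} \approx -0.00013939 - 5.7174 \cdot 10^{-5} i$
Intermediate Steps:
$t{\left(J,C \right)} = J^{2} + 6 C$ ($t{\left(J,C \right)} = \left(J J + 5 C\right) + C = \left(J^{2} + 5 C\right) + C = J^{2} + 6 C$)
$X{\left(l \right)} = 0$ ($X{\left(l \right)} = 0 \left(l^{2} + 6 l\right) = 0$)
$P = -6141 + 267 i \sqrt{89}$ ($P = 267 \left(\sqrt{-89 + 0} - 23\right) = 267 \left(\sqrt{-89} - 23\right) = 267 \left(i \sqrt{89} - 23\right) = 267 \left(-23 + i \sqrt{89}\right) = -6141 + 267 i \sqrt{89} \approx -6141.0 + 2518.9 i$)
$\frac{1}{P} = \frac{1}{-6141 + 267 i \sqrt{89}}$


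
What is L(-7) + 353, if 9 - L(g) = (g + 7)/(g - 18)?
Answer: 362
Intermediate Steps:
L(g) = 9 - (7 + g)/(-18 + g) (L(g) = 9 - (g + 7)/(g - 18) = 9 - (7 + g)/(-18 + g))
L(-7) + 353 = (-169 + 8*(-7))/(-18 - 7) + 353 = (-169 - 56)/(-25) + 353 = -1/25*(-225) + 353 = 9 + 353 = 362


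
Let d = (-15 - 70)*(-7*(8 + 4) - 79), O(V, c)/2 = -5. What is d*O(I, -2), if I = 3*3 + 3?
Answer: -138550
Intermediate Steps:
I = 12 (I = 9 + 3 = 12)
O(V, c) = -10 (O(V, c) = 2*(-5) = -10)
d = 13855 (d = -85*(-7*12 - 79) = -85*(-84 - 79) = -85*(-163) = 13855)
d*O(I, -2) = 13855*(-10) = -138550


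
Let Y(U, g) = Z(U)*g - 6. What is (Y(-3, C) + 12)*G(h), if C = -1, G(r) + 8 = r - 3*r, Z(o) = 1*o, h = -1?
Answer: -54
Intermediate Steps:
Z(o) = o
G(r) = -8 - 2*r (G(r) = -8 + (r - 3*r) = -8 - 2*r)
Y(U, g) = -6 + U*g (Y(U, g) = U*g - 6 = -6 + U*g)
(Y(-3, C) + 12)*G(h) = ((-6 - 3*(-1)) + 12)*(-8 - 2*(-1)) = ((-6 + 3) + 12)*(-8 + 2) = (-3 + 12)*(-6) = 9*(-6) = -54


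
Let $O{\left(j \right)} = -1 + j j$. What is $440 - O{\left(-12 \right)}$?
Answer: $297$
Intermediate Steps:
$O{\left(j \right)} = -1 + j^{2}$
$440 - O{\left(-12 \right)} = 440 - \left(-1 + \left(-12\right)^{2}\right) = 440 - \left(-1 + 144\right) = 440 - 143 = 297$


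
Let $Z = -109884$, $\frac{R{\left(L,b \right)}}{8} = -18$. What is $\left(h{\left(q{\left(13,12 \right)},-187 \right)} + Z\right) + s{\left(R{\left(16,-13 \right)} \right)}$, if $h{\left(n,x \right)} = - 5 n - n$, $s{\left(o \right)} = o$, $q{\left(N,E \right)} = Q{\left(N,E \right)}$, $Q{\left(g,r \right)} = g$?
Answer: $-110106$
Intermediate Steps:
$q{\left(N,E \right)} = N$
$R{\left(L,b \right)} = -144$ ($R{\left(L,b \right)} = 8 \left(-18\right) = -144$)
$h{\left(n,x \right)} = - 6 n$
$\left(h{\left(q{\left(13,12 \right)},-187 \right)} + Z\right) + s{\left(R{\left(16,-13 \right)} \right)} = \left(\left(-6\right) 13 - 109884\right) - 144 = \left(-78 - 109884\right) - 144 = -109962 - 144 = -110106$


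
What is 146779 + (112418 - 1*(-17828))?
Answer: 277025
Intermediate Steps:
146779 + (112418 - 1*(-17828)) = 146779 + (112418 + 17828) = 146779 + 130246 = 277025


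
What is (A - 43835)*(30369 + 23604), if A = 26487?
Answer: -936323604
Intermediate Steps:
(A - 43835)*(30369 + 23604) = (26487 - 43835)*(30369 + 23604) = -17348*53973 = -936323604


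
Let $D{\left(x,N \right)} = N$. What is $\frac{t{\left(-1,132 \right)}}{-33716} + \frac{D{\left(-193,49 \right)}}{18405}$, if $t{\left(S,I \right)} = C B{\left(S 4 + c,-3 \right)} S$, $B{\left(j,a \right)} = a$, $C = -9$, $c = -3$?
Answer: $\frac{2149019}{620542980} \approx 0.0034631$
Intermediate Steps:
$t{\left(S,I \right)} = 27 S$ ($t{\left(S,I \right)} = - 9 \left(- 3 S\right) = 27 S$)
$\frac{t{\left(-1,132 \right)}}{-33716} + \frac{D{\left(-193,49 \right)}}{18405} = \frac{27 \left(-1\right)}{-33716} + \frac{49}{18405} = \left(-27\right) \left(- \frac{1}{33716}\right) + 49 \cdot \frac{1}{18405} = \frac{27}{33716} + \frac{49}{18405} = \frac{2149019}{620542980}$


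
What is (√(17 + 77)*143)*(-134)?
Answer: -19162*√94 ≈ -1.8578e+5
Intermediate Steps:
(√(17 + 77)*143)*(-134) = (√94*143)*(-134) = (143*√94)*(-134) = -19162*√94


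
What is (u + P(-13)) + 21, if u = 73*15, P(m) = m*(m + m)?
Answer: 1454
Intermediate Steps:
P(m) = 2*m² (P(m) = m*(2*m) = 2*m²)
u = 1095
(u + P(-13)) + 21 = (1095 + 2*(-13)²) + 21 = (1095 + 2*169) + 21 = (1095 + 338) + 21 = 1433 + 21 = 1454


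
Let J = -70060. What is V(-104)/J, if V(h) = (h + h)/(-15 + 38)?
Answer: 52/402845 ≈ 0.00012908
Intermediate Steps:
V(h) = 2*h/23 (V(h) = (2*h)/23 = (2*h)*(1/23) = 2*h/23)
V(-104)/J = ((2/23)*(-104))/(-70060) = -208/23*(-1/70060) = 52/402845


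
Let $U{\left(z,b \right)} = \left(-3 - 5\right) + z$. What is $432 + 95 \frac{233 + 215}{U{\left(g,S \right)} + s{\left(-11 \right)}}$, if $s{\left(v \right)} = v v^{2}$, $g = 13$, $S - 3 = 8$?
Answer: $\frac{265136}{663} \approx 399.9$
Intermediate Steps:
$S = 11$ ($S = 3 + 8 = 11$)
$s{\left(v \right)} = v^{3}$
$U{\left(z,b \right)} = -8 + z$
$432 + 95 \frac{233 + 215}{U{\left(g,S \right)} + s{\left(-11 \right)}} = 432 + 95 \frac{233 + 215}{\left(-8 + 13\right) + \left(-11\right)^{3}} = 432 + 95 \frac{448}{5 - 1331} = 432 + 95 \frac{448}{-1326} = 432 + 95 \cdot 448 \left(- \frac{1}{1326}\right) = 432 + 95 \left(- \frac{224}{663}\right) = 432 - \frac{21280}{663} = \frac{265136}{663}$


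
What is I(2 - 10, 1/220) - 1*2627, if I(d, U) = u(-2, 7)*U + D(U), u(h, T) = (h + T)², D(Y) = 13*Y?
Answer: -288951/110 ≈ -2626.8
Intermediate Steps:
u(h, T) = (T + h)²
I(d, U) = 38*U (I(d, U) = (7 - 2)²*U + 13*U = 5²*U + 13*U = 25*U + 13*U = 38*U)
I(2 - 10, 1/220) - 1*2627 = 38/220 - 1*2627 = 38*(1/220) - 2627 = 19/110 - 2627 = -288951/110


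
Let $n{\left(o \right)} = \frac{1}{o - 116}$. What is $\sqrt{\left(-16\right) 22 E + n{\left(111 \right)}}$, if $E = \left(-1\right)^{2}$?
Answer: $\frac{i \sqrt{8805}}{5} \approx 18.767 i$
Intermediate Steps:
$E = 1$
$n{\left(o \right)} = \frac{1}{-116 + o}$
$\sqrt{\left(-16\right) 22 E + n{\left(111 \right)}} = \sqrt{\left(-16\right) 22 \cdot 1 + \frac{1}{-116 + 111}} = \sqrt{\left(-352\right) 1 + \frac{1}{-5}} = \sqrt{-352 - \frac{1}{5}} = \sqrt{- \frac{1761}{5}} = \frac{i \sqrt{8805}}{5}$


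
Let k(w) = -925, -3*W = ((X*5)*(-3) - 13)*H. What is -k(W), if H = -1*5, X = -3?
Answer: 925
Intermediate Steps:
H = -5
W = 160/3 (W = -(-3*5*(-3) - 13)*(-5)/3 = -(-15*(-3) - 13)*(-5)/3 = -(45 - 13)*(-5)/3 = -32*(-5)/3 = -⅓*(-160) = 160/3 ≈ 53.333)
-k(W) = -1*(-925) = 925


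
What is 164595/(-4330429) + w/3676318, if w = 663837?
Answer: 2269595434863/15920034080422 ≈ 0.14256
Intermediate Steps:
164595/(-4330429) + w/3676318 = 164595/(-4330429) + 663837/3676318 = 164595*(-1/4330429) + 663837*(1/3676318) = -164595/4330429 + 663837/3676318 = 2269595434863/15920034080422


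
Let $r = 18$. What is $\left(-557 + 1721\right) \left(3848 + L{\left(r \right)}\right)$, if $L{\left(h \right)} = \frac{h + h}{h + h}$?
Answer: $4480236$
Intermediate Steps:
$L{\left(h \right)} = 1$ ($L{\left(h \right)} = \frac{2 h}{2 h} = 2 h \frac{1}{2 h} = 1$)
$\left(-557 + 1721\right) \left(3848 + L{\left(r \right)}\right) = \left(-557 + 1721\right) \left(3848 + 1\right) = 1164 \cdot 3849 = 4480236$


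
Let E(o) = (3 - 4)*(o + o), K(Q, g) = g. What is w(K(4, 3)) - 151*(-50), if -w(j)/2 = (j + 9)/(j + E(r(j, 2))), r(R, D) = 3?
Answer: 7558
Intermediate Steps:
E(o) = -2*o
w(j) = -2*(9 + j)/(-6 + j) (w(j) = -2*(j + 9)/(j - 2*3) = -2*(9 + j)/(j - 6) = -2*(9 + j)/(-6 + j))
w(K(4, 3)) - 151*(-50) = 2*(-9 - 1*3)/(-6 + 3) - 151*(-50) = 2*(-9 - 3)/(-3) + 7550 = 2*(-1/3)*(-12) + 7550 = 8 + 7550 = 7558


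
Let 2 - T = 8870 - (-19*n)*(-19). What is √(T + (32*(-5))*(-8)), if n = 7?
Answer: I*√5061 ≈ 71.141*I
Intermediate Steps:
T = -6341 (T = 2 - (8870 - (-19*7)*(-19)) = 2 - (8870 - (-133)*(-19)) = 2 - (8870 - 1*2527) = 2 - (8870 - 2527) = 2 - 1*6343 = 2 - 6343 = -6341)
√(T + (32*(-5))*(-8)) = √(-6341 + (32*(-5))*(-8)) = √(-6341 - 160*(-8)) = √(-6341 + 1280) = √(-5061) = I*√5061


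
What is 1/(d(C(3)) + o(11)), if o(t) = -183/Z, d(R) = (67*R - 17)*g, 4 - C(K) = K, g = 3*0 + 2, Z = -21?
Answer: 7/761 ≈ 0.0091984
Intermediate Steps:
g = 2 (g = 0 + 2 = 2)
C(K) = 4 - K
d(R) = -34 + 134*R (d(R) = (67*R - 17)*2 = (-17 + 67*R)*2 = -34 + 134*R)
o(t) = 61/7 (o(t) = -183/(-21) = -183*(-1/21) = 61/7)
1/(d(C(3)) + o(11)) = 1/((-34 + 134*(4 - 1*3)) + 61/7) = 1/((-34 + 134*(4 - 3)) + 61/7) = 1/((-34 + 134*1) + 61/7) = 1/((-34 + 134) + 61/7) = 1/(100 + 61/7) = 1/(761/7) = 7/761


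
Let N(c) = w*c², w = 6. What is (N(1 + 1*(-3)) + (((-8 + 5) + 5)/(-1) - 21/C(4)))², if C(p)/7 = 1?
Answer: 361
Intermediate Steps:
N(c) = 6*c²
C(p) = 7 (C(p) = 7*1 = 7)
(N(1 + 1*(-3)) + (((-8 + 5) + 5)/(-1) - 21/C(4)))² = (6*(1 + 1*(-3))² + (((-8 + 5) + 5)/(-1) - 21/7))² = (6*(1 - 3)² + ((-3 + 5)*(-1) - 21*⅐))² = (6*(-2)² + (2*(-1) - 3))² = (6*4 + (-2 - 3))² = (24 - 5)² = 19² = 361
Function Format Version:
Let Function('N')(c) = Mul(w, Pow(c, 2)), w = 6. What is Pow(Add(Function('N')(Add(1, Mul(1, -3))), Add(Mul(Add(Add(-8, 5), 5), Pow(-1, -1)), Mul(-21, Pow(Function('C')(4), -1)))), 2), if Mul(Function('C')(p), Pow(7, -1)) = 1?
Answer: 361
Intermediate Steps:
Function('N')(c) = Mul(6, Pow(c, 2))
Function('C')(p) = 7 (Function('C')(p) = Mul(7, 1) = 7)
Pow(Add(Function('N')(Add(1, Mul(1, -3))), Add(Mul(Add(Add(-8, 5), 5), Pow(-1, -1)), Mul(-21, Pow(Function('C')(4), -1)))), 2) = Pow(Add(Mul(6, Pow(Add(1, Mul(1, -3)), 2)), Add(Mul(Add(Add(-8, 5), 5), Pow(-1, -1)), Mul(-21, Pow(7, -1)))), 2) = Pow(Add(Mul(6, Pow(Add(1, -3), 2)), Add(Mul(Add(-3, 5), -1), Mul(-21, Rational(1, 7)))), 2) = Pow(Add(Mul(6, Pow(-2, 2)), Add(Mul(2, -1), -3)), 2) = Pow(Add(Mul(6, 4), Add(-2, -3)), 2) = Pow(Add(24, -5), 2) = Pow(19, 2) = 361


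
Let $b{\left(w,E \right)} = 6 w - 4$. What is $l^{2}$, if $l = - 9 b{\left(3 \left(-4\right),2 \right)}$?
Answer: $467856$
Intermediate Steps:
$b{\left(w,E \right)} = -4 + 6 w$
$l = 684$ ($l = - 9 \left(-4 + 6 \cdot 3 \left(-4\right)\right) = - 9 \left(-4 + 6 \left(-12\right)\right) = - 9 \left(-4 - 72\right) = \left(-9\right) \left(-76\right) = 684$)
$l^{2} = 684^{2} = 467856$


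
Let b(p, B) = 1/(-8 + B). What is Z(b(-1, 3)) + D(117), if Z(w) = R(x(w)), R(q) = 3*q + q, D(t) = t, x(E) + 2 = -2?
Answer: 101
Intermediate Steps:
x(E) = -4 (x(E) = -2 - 2 = -4)
R(q) = 4*q
Z(w) = -16 (Z(w) = 4*(-4) = -16)
Z(b(-1, 3)) + D(117) = -16 + 117 = 101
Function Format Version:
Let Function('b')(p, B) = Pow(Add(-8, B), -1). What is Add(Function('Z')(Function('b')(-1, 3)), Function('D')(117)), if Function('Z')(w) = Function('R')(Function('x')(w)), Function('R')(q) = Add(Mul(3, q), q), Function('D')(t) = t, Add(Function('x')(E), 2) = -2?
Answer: 101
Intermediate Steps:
Function('x')(E) = -4 (Function('x')(E) = Add(-2, -2) = -4)
Function('R')(q) = Mul(4, q)
Function('Z')(w) = -16 (Function('Z')(w) = Mul(4, -4) = -16)
Add(Function('Z')(Function('b')(-1, 3)), Function('D')(117)) = Add(-16, 117) = 101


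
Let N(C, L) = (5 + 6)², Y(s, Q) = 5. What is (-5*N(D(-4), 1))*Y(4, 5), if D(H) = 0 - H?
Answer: -3025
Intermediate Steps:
D(H) = -H
N(C, L) = 121 (N(C, L) = 11² = 121)
(-5*N(D(-4), 1))*Y(4, 5) = -5*121*5 = -605*5 = -3025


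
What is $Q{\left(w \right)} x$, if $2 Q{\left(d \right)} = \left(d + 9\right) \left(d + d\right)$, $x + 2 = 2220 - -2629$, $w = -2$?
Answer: $-67858$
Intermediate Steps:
$x = 4847$ ($x = -2 + \left(2220 - -2629\right) = -2 + \left(2220 + 2629\right) = -2 + 4849 = 4847$)
$Q{\left(d \right)} = d \left(9 + d\right)$ ($Q{\left(d \right)} = \frac{\left(d + 9\right) \left(d + d\right)}{2} = \frac{\left(9 + d\right) 2 d}{2} = \frac{2 d \left(9 + d\right)}{2} = d \left(9 + d\right)$)
$Q{\left(w \right)} x = - 2 \left(9 - 2\right) 4847 = \left(-2\right) 7 \cdot 4847 = \left(-14\right) 4847 = -67858$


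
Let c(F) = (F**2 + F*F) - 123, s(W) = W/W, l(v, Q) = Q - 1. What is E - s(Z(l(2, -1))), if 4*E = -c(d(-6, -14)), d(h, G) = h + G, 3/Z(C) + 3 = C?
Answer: -681/4 ≈ -170.25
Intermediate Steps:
l(v, Q) = -1 + Q
Z(C) = 3/(-3 + C)
d(h, G) = G + h
s(W) = 1
c(F) = -123 + 2*F**2 (c(F) = (F**2 + F**2) - 123 = 2*F**2 - 123 = -123 + 2*F**2)
E = -677/4 (E = (-(-123 + 2*(-14 - 6)**2))/4 = (-(-123 + 2*(-20)**2))/4 = (-(-123 + 2*400))/4 = (-(-123 + 800))/4 = (-1*677)/4 = (1/4)*(-677) = -677/4 ≈ -169.25)
E - s(Z(l(2, -1))) = -677/4 - 1*1 = -677/4 - 1 = -681/4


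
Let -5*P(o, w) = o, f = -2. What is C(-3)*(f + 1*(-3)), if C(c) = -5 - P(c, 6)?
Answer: 28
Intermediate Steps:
P(o, w) = -o/5
C(c) = -5 + c/5 (C(c) = -5 - (-1)*c/5 = -5 + c/5)
C(-3)*(f + 1*(-3)) = (-5 + (⅕)*(-3))*(-2 + 1*(-3)) = (-5 - ⅗)*(-2 - 3) = -28/5*(-5) = 28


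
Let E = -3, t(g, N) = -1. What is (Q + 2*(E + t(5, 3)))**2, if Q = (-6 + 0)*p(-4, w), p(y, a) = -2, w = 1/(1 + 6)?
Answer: 16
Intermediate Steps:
w = 1/7 ≈ 0.14286
Q = 12 (Q = (-6 + 0)*(-2) = -6*(-2) = 12)
(Q + 2*(E + t(5, 3)))**2 = (12 + 2*(-3 - 1))**2 = (12 + 2*(-4))**2 = (12 - 8)**2 = 4**2 = 16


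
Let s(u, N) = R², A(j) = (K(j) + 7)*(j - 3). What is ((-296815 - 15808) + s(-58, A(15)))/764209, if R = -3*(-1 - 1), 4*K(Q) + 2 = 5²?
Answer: -312587/764209 ≈ -0.40903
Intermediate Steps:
K(Q) = 23/4 (K(Q) = -½ + (¼)*5² = -½ + (¼)*25 = -½ + 25/4 = 23/4)
A(j) = -153/4 + 51*j/4 (A(j) = (23/4 + 7)*(j - 3) = 51*(-3 + j)/4 = -153/4 + 51*j/4)
R = 6 (R = -3*(-2) = 6)
s(u, N) = 36 (s(u, N) = 6² = 36)
((-296815 - 15808) + s(-58, A(15)))/764209 = ((-296815 - 15808) + 36)/764209 = (-312623 + 36)*(1/764209) = -312587*1/764209 = -312587/764209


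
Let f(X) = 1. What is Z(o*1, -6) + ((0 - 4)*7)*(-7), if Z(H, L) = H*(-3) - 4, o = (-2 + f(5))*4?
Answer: 204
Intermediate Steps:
o = -4 (o = (-2 + 1)*4 = -1*4 = -4)
Z(H, L) = -4 - 3*H (Z(H, L) = -3*H - 4 = -4 - 3*H)
Z(o*1, -6) + ((0 - 4)*7)*(-7) = (-4 - (-12)) + ((0 - 4)*7)*(-7) = (-4 - 3*(-4)) - 4*7*(-7) = (-4 + 12) - 28*(-7) = 8 + 196 = 204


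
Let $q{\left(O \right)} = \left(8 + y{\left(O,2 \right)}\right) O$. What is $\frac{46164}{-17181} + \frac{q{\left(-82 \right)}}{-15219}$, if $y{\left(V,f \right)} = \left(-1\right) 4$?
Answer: $- \frac{77437172}{29053071} \approx -2.6654$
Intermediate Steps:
$y{\left(V,f \right)} = -4$
$q{\left(O \right)} = 4 O$ ($q{\left(O \right)} = \left(8 - 4\right) O = 4 O$)
$\frac{46164}{-17181} + \frac{q{\left(-82 \right)}}{-15219} = \frac{46164}{-17181} + \frac{4 \left(-82\right)}{-15219} = 46164 \left(- \frac{1}{17181}\right) - - \frac{328}{15219} = - \frac{15388}{5727} + \frac{328}{15219} = - \frac{77437172}{29053071}$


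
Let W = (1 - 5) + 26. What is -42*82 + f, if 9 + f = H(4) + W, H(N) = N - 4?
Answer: -3431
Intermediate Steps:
H(N) = -4 + N
W = 22 (W = -4 + 26 = 22)
f = 13 (f = -9 + ((-4 + 4) + 22) = -9 + (0 + 22) = -9 + 22 = 13)
-42*82 + f = -42*82 + 13 = -3444 + 13 = -3431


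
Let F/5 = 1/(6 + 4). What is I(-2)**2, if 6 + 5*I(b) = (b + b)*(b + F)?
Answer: 0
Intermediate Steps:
F = 1/2 (F = 5/(6 + 4) = 5/10 = 5*(1/10) = 1/2 ≈ 0.50000)
I(b) = -6/5 + 2*b*(1/2 + b)/5 (I(b) = -6/5 + ((b + b)*(b + 1/2))/5 = -6/5 + ((2*b)*(1/2 + b))/5 = -6/5 + (2*b*(1/2 + b))/5 = -6/5 + 2*b*(1/2 + b)/5)
I(-2)**2 = (-6/5 + (1/5)*(-2) + (2/5)*(-2)**2)**2 = (-6/5 - 2/5 + (2/5)*4)**2 = (-6/5 - 2/5 + 8/5)**2 = 0**2 = 0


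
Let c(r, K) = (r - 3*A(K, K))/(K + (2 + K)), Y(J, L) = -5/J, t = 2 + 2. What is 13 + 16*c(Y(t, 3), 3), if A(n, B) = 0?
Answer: 21/2 ≈ 10.500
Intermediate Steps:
t = 4
c(r, K) = r/(2 + 2*K) (c(r, K) = (r - 3*0)/(K + (2 + K)) = (r + 0)/(2 + 2*K) = r/(2 + 2*K))
13 + 16*c(Y(t, 3), 3) = 13 + 16*((-5/4)/(2*(1 + 3))) = 13 + 16*((1/2)*(-5*1/4)/4) = 13 + 16*((1/2)*(-5/4)*(1/4)) = 13 + 16*(-5/32) = 13 - 5/2 = 21/2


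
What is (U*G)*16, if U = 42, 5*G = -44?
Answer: -29568/5 ≈ -5913.6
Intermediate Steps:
G = -44/5 (G = (⅕)*(-44) = -44/5 ≈ -8.8000)
(U*G)*16 = (42*(-44/5))*16 = -1848/5*16 = -29568/5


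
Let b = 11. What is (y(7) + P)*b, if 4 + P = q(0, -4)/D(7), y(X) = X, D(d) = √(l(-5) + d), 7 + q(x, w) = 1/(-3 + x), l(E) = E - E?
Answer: 33 - 242*√7/21 ≈ 2.5109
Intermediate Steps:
l(E) = 0
q(x, w) = -7 + 1/(-3 + x)
D(d) = √d (D(d) = √(0 + d) = √d)
P = -4 - 22*√7/21 (P = -4 + ((22 - 7*0)/(-3 + 0))/(√7) = -4 + ((22 + 0)/(-3))*(√7/7) = -4 + (-⅓*22)*(√7/7) = -4 - 22*√7/21 ≈ -6.7717)
(y(7) + P)*b = (7 + (-4 - 22*√7/21))*11 = (3 - 22*√7/21)*11 = 33 - 242*√7/21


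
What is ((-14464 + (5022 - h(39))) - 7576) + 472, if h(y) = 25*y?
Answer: -17521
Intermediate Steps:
((-14464 + (5022 - h(39))) - 7576) + 472 = ((-14464 + (5022 - 25*39)) - 7576) + 472 = ((-14464 + (5022 - 1*975)) - 7576) + 472 = ((-14464 + (5022 - 975)) - 7576) + 472 = ((-14464 + 4047) - 7576) + 472 = (-10417 - 7576) + 472 = -17993 + 472 = -17521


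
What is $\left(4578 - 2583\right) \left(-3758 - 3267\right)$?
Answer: $-14014875$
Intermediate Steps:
$\left(4578 - 2583\right) \left(-3758 - 3267\right) = 1995 \left(-7025\right) = -14014875$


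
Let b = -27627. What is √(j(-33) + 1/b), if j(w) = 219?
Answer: 2*√41787992406/27627 ≈ 14.799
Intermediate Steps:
√(j(-33) + 1/b) = √(219 + 1/(-27627)) = √(219 - 1/27627) = √(6050312/27627) = 2*√41787992406/27627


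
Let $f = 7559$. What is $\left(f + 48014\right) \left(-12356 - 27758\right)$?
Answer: $-2229255322$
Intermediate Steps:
$\left(f + 48014\right) \left(-12356 - 27758\right) = \left(7559 + 48014\right) \left(-12356 - 27758\right) = 55573 \left(-40114\right) = -2229255322$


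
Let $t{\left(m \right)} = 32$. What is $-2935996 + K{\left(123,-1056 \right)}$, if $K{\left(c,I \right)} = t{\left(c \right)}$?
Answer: $-2935964$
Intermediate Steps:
$K{\left(c,I \right)} = 32$
$-2935996 + K{\left(123,-1056 \right)} = -2935996 + 32 = -2935964$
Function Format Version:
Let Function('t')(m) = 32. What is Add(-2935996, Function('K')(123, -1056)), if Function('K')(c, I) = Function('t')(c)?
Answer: -2935964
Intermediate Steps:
Function('K')(c, I) = 32
Add(-2935996, Function('K')(123, -1056)) = Add(-2935996, 32) = -2935964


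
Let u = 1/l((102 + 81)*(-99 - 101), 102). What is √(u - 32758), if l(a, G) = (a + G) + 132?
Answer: I*√43321994983014/36366 ≈ 180.99*I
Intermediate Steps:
l(a, G) = 132 + G + a (l(a, G) = (G + a) + 132 = 132 + G + a)
u = -1/36366 (u = 1/(132 + 102 + (102 + 81)*(-99 - 101)) = 1/(132 + 102 + 183*(-200)) = 1/(132 + 102 - 36600) = 1/(-36366) = -1/36366 ≈ -2.7498e-5)
√(u - 32758) = √(-1/36366 - 32758) = √(-1191277429/36366) = I*√43321994983014/36366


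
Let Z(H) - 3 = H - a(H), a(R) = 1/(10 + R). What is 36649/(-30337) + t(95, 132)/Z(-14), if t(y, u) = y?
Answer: -13103967/1304491 ≈ -10.045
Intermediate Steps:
Z(H) = 3 + H - 1/(10 + H) (Z(H) = 3 + (H - 1/(10 + H)) = 3 + H - 1/(10 + H))
36649/(-30337) + t(95, 132)/Z(-14) = 36649/(-30337) + 95/(((-1 + (3 - 14)*(10 - 14))/(10 - 14))) = 36649*(-1/30337) + 95/(((-1 - 11*(-4))/(-4))) = -36649/30337 + 95/((-(-1 + 44)/4)) = -36649/30337 + 95/((-¼*43)) = -36649/30337 + 95/(-43/4) = -36649/30337 + 95*(-4/43) = -36649/30337 - 380/43 = -13103967/1304491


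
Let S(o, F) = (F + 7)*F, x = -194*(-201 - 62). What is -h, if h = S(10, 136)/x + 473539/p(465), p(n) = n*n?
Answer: -14183025329/5516115975 ≈ -2.5712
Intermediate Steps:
p(n) = n²
x = 51022 (x = -194*(-263) = 51022)
S(o, F) = F*(7 + F) (S(o, F) = (7 + F)*F = F*(7 + F))
h = 14183025329/5516115975 (h = (136*(7 + 136))/51022 + 473539/(465²) = (136*143)*(1/51022) + 473539/216225 = 19448*(1/51022) + 473539*(1/216225) = 9724/25511 + 473539/216225 = 14183025329/5516115975 ≈ 2.5712)
-h = -1*14183025329/5516115975 = -14183025329/5516115975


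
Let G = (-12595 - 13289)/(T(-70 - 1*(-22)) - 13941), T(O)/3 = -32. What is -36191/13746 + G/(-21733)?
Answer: -3680334595525/1397812966422 ≈ -2.6329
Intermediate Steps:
T(O) = -96 (T(O) = 3*(-32) = -96)
G = 8628/4679 (G = (-12595 - 13289)/(-96 - 13941) = -25884/(-14037) = -25884*(-1/14037) = 8628/4679 ≈ 1.8440)
-36191/13746 + G/(-21733) = -36191/13746 + (8628/4679)/(-21733) = -36191*1/13746 + (8628/4679)*(-1/21733) = -36191/13746 - 8628/101688707 = -3680334595525/1397812966422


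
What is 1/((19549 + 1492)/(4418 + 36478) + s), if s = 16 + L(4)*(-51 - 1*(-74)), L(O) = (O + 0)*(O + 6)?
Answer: 40896/38299697 ≈ 0.0010678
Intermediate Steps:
L(O) = O*(6 + O)
s = 936 (s = 16 + (4*(6 + 4))*(-51 - 1*(-74)) = 16 + (4*10)*(-51 + 74) = 16 + 40*23 = 16 + 920 = 936)
1/((19549 + 1492)/(4418 + 36478) + s) = 1/((19549 + 1492)/(4418 + 36478) + 936) = 1/(21041/40896 + 936) = 1/(38299697/40896) = 40896/38299697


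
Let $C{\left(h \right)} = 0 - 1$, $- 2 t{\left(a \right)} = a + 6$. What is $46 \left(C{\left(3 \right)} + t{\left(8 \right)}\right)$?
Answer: $-368$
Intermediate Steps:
$t{\left(a \right)} = -3 - \frac{a}{2}$ ($t{\left(a \right)} = - \frac{a + 6}{2} = - \frac{6 + a}{2} = -3 - \frac{a}{2}$)
$C{\left(h \right)} = -1$ ($C{\left(h \right)} = 0 - 1 = -1$)
$46 \left(C{\left(3 \right)} + t{\left(8 \right)}\right) = 46 \left(-1 - 7\right) = 46 \left(-8\right) = -368$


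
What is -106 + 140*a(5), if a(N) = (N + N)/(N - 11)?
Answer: -1018/3 ≈ -339.33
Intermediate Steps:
a(N) = 2*N/(-11 + N) (a(N) = (2*N)/(-11 + N) = 2*N/(-11 + N))
-106 + 140*a(5) = -106 + 140*(2*5/(-11 + 5)) = -106 + 140*(2*5/(-6)) = -106 + 140*(2*5*(-1/6)) = -106 + 140*(-5/3) = -106 - 700/3 = -1018/3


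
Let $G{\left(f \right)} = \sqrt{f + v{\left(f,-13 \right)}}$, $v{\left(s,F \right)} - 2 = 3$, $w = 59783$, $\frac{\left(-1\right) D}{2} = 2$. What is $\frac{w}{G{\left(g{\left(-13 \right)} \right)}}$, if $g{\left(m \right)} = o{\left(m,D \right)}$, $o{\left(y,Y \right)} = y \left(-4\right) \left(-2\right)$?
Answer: $- \frac{59783 i \sqrt{11}}{33} \approx - 6008.4 i$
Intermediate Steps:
$D = -4$ ($D = \left(-2\right) 2 = -4$)
$v{\left(s,F \right)} = 5$ ($v{\left(s,F \right)} = 2 + 3 = 5$)
$o{\left(y,Y \right)} = 8 y$ ($o{\left(y,Y \right)} = - 4 y \left(-2\right) = 8 y$)
$g{\left(m \right)} = 8 m$
$G{\left(f \right)} = \sqrt{5 + f}$ ($G{\left(f \right)} = \sqrt{f + 5} = \sqrt{5 + f}$)
$\frac{w}{G{\left(g{\left(-13 \right)} \right)}} = \frac{59783}{\sqrt{5 + 8 \left(-13\right)}} = \frac{59783}{\sqrt{5 - 104}} = \frac{59783}{\sqrt{-99}} = \frac{59783}{3 i \sqrt{11}} = 59783 \left(- \frac{i \sqrt{11}}{33}\right) = - \frac{59783 i \sqrt{11}}{33}$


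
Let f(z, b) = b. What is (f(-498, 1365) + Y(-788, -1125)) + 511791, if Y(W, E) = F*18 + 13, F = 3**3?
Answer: 513655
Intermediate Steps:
F = 27
Y(W, E) = 499 (Y(W, E) = 27*18 + 13 = 486 + 13 = 499)
(f(-498, 1365) + Y(-788, -1125)) + 511791 = (1365 + 499) + 511791 = 1864 + 511791 = 513655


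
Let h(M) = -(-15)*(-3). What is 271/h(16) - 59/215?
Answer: -12184/1935 ≈ -6.2966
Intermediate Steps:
h(M) = -45 (h(M) = -5*9 = -45)
271/h(16) - 59/215 = 271/(-45) - 59/215 = 271*(-1/45) - 59*1/215 = -271/45 - 59/215 = -12184/1935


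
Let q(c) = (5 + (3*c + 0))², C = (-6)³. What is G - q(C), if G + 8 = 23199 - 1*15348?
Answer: -405606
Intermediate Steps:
G = 7843 (G = -8 + (23199 - 1*15348) = -8 + (23199 - 15348) = -8 + 7851 = 7843)
C = -216
q(c) = (5 + 3*c)²
G - q(C) = 7843 - (5 + 3*(-216))² = 7843 - (5 - 648)² = 7843 - 1*(-643)² = 7843 - 1*413449 = 7843 - 413449 = -405606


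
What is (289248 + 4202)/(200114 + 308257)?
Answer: 293450/508371 ≈ 0.57724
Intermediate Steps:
(289248 + 4202)/(200114 + 308257) = 293450/508371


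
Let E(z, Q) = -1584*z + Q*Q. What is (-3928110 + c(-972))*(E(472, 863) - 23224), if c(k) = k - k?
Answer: 102535455330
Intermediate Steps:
c(k) = 0
E(z, Q) = Q² - 1584*z (E(z, Q) = -1584*z + Q² = Q² - 1584*z)
(-3928110 + c(-972))*(E(472, 863) - 23224) = (-3928110 + 0)*((863² - 1584*472) - 23224) = -3928110*((744769 - 747648) - 23224) = -3928110*(-2879 - 23224) = -3928110*(-26103) = 102535455330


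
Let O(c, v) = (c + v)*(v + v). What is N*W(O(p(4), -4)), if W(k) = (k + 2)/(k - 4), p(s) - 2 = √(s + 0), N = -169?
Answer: 169/2 ≈ 84.500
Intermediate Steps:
p(s) = 2 + √s (p(s) = 2 + √(s + 0) = 2 + √s)
O(c, v) = 2*v*(c + v) (O(c, v) = (c + v)*(2*v) = 2*v*(c + v))
W(k) = (2 + k)/(-4 + k)
N*W(O(p(4), -4)) = -169*(2 + 2*(-4)*((2 + √4) - 4))/(-4 + 2*(-4)*((2 + √4) - 4)) = -169*(2 + 2*(-4)*((2 + 2) - 4))/(-4 + 2*(-4)*((2 + 2) - 4)) = -169*(2 + 2*(-4)*(4 - 4))/(-4 + 2*(-4)*(4 - 4)) = -169*(2 + 2*(-4)*0)/(-4 + 2*(-4)*0) = -169*(2 + 0)/(-4 + 0) = -169*2/(-4) = -(-169)*2/4 = -169*(-½) = 169/2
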